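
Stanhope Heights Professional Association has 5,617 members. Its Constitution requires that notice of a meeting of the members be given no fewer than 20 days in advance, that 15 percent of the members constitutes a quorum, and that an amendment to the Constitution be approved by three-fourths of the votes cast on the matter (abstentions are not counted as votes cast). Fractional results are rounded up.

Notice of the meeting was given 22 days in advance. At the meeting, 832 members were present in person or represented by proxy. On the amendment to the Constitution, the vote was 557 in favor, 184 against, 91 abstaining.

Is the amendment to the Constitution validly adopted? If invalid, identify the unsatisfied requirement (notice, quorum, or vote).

Invalid — quorum requirement not satisfied.

Notice: 22 days given; 20 required. Satisfied.
Quorum: 15% of 5,617 = 842.55, rounded up to 843; 832 present. Not satisfied.
Vote: requires three-fourths of the votes cast (832 − 91 abstaining = 741); 3/4 of 741 = 555.75, rounded up to 556, so 556 needed; 557 in favor. Satisfied.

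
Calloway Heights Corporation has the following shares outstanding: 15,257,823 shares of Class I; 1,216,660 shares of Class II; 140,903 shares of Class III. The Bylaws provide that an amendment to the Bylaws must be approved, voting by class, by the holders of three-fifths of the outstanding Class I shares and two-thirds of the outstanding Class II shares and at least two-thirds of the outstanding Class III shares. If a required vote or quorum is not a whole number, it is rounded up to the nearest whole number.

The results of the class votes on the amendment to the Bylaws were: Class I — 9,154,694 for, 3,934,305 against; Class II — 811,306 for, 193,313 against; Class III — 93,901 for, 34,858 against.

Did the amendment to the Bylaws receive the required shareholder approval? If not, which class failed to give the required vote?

Not approved — the Class III shares did not give the required vote.

Class I: 3/5 of 15257823 = 9154693.80, rounded up to 9154694; 9,154,694 required, 9,154,694 in favor — approved.
Class II: 2/3 of 1216660 = 811106.67, rounded up to 811107; 811,107 required, 811,306 in favor — approved.
Class III: 2/3 of 140903 = 93935.33, rounded up to 93936; 93,936 required, 93,901 in favor — not approved.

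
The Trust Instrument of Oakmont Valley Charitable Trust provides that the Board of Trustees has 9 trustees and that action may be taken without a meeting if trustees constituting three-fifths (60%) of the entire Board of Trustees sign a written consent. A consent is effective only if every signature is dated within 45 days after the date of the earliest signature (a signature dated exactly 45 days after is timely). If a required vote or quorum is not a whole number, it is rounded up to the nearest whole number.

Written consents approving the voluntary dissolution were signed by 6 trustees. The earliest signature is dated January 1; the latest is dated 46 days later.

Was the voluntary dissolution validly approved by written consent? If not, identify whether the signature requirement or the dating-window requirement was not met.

Not effective — dating-window requirement not satisfied.

Signatures required: three-fifths (60%) of 9 — 3/5 of 9 = 5.40, rounded up to 6, so 6 needed; 6 signed. Sufficient.
Dating window: the latest signature is 46 days after the earliest; the limit is 45 days. Outside the window.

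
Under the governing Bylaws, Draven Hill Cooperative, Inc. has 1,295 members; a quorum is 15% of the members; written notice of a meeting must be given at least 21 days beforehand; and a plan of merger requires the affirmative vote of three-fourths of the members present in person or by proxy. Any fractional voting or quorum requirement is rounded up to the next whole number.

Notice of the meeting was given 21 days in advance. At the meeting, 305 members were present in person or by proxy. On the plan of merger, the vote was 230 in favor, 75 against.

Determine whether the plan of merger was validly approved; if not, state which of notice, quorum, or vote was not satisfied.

Notice: 21 days given; 21 required. Satisfied.
Quorum: 15% of 1,295 = 194.25, rounded up to 195; 305 present. Satisfied.
Vote: requires three-fourths of those present (305); 3/4 of 305 = 228.75, rounded up to 229, so 229 needed; 230 in favor. Satisfied.

Valid — all requirements satisfied.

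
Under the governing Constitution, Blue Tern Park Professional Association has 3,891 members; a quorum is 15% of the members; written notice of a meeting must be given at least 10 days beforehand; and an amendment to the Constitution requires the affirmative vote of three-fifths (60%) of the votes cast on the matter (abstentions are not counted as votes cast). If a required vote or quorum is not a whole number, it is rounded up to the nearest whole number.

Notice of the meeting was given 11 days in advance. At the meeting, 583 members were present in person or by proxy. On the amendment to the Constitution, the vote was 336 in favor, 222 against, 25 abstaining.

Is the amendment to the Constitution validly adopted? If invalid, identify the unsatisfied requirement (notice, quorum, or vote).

Invalid — quorum requirement not satisfied.

Notice: 11 days given; 10 required. Satisfied.
Quorum: 15% of 3,891 = 583.65, rounded up to 584; 583 present. Not satisfied.
Vote: requires three-fifths of the votes cast (583 − 25 abstaining = 558); 3/5 of 558 = 334.80, rounded up to 335, so 335 needed; 336 in favor. Satisfied.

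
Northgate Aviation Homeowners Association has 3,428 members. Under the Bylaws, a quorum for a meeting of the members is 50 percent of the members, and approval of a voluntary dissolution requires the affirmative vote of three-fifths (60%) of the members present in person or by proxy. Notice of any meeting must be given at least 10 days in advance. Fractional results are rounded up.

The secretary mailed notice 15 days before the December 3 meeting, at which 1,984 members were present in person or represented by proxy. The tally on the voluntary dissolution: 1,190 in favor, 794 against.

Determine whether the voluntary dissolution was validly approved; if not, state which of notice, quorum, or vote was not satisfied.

Notice: 15 days given; 10 required. Satisfied.
Quorum: 50% of 3,428 = 1,714; 1,984 present. Satisfied.
Vote: requires three-fifths of those present (1,984); 3/5 of 1984 = 1190.40, rounded up to 1191, so 1,191 needed; 1,190 in favor. Not satisfied.

Invalid — vote requirement not satisfied.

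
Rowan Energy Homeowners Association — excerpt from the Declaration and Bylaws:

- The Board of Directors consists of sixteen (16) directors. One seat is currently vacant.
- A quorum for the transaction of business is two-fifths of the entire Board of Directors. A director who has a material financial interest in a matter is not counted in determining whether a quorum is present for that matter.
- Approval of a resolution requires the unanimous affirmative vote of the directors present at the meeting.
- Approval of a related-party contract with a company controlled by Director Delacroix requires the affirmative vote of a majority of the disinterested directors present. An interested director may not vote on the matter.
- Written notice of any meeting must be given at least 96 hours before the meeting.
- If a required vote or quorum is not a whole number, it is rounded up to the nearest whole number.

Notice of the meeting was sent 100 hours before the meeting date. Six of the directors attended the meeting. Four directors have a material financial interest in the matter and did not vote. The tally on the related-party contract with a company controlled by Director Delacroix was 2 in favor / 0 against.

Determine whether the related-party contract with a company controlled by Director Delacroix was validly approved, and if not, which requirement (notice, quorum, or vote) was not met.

Invalid — quorum requirement not satisfied.

Notice: 100 hours given; 96 required (100 ≥ 96). Satisfied.
Quorum: 6 present, but the 4 interested directors do not count, leaving 2. Quorum is 7. Not satisfied.
Vote: the related-party contract with a company controlled by Director Delacroix requires a majority of the disinterested directors present (6 − 4 = 2). A majority of 2 is 2, so 2 affirmative votes are needed; 2 voted in favor. Satisfied. (Moot — without a quorum no business can be validly transacted.)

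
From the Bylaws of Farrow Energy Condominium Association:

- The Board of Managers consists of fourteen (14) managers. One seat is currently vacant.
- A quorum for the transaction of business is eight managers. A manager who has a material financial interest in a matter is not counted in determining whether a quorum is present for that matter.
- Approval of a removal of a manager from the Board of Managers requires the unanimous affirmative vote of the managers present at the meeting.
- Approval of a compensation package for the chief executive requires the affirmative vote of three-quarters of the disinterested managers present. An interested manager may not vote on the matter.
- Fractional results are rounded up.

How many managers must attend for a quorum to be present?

The quorum is fixed at 8.

8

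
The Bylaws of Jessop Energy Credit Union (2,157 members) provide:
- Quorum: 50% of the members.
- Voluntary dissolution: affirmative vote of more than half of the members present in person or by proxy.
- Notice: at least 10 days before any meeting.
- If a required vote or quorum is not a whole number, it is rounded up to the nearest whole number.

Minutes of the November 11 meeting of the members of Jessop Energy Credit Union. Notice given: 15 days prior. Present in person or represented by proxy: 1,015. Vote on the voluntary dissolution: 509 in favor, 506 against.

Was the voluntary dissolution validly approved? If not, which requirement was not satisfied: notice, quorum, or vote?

Notice: 15 days given; 10 required. Satisfied.
Quorum: 50% of 2,157 = 1,078.50, rounded up to 1,079; 1,015 present. Not satisfied.
Vote: requires a majority of those present (1,015); a majority of 1015 is 508, so 508 needed; 509 in favor. Satisfied.

Invalid — quorum requirement not satisfied.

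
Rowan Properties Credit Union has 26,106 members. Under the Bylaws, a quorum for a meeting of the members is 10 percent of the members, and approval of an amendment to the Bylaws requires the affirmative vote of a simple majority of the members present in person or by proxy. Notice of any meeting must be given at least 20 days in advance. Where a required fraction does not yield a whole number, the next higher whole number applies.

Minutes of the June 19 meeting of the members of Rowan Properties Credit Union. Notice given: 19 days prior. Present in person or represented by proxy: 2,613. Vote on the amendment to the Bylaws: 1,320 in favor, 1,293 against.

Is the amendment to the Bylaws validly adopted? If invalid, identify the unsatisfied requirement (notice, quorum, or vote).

Invalid — notice requirement not satisfied.

Notice: 19 days given; 20 required. Not satisfied.
Quorum: 10% of 26,106 = 2,610.60, rounded up to 2,611; 2,613 present. Satisfied.
Vote: requires a majority of those present (2,613); a majority of 2613 is 1307, so 1,307 needed; 1,320 in favor. Satisfied.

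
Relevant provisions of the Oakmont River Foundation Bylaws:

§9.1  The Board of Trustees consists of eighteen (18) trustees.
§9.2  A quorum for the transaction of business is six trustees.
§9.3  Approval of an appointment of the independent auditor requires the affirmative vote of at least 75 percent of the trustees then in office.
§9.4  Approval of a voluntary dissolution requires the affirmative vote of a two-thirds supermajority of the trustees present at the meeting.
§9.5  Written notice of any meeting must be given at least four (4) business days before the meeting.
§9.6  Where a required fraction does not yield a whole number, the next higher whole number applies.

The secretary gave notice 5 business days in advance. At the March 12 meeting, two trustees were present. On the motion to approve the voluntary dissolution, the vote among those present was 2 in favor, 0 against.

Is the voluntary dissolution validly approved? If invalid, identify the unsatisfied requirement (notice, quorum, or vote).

Invalid — quorum requirement not satisfied.

Notice: 5 business days given; 4 required (5 ≥ 4). Satisfied.
Quorum: 2 present; quorum is 6. Not satisfied.
Vote: the voluntary dissolution requires two-thirds of the trustees present (2). 2/3 of 2 = 1.33, rounded up to 2, so 2 affirmative votes are needed; 2 voted in favor. Satisfied. (Moot — without a quorum no business can be validly transacted.)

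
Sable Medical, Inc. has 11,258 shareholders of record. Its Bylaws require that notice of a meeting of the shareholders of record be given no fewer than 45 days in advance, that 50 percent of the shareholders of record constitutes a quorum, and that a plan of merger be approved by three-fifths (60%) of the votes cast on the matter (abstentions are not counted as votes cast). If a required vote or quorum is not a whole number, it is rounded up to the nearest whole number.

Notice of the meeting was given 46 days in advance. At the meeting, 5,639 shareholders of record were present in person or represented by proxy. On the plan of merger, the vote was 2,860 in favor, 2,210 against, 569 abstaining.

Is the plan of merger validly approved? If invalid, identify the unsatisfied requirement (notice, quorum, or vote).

Notice: 46 days given; 45 required. Satisfied.
Quorum: 50% of 11,258 = 5,629; 5,639 present. Satisfied.
Vote: requires three-fifths of the votes cast (5,639 − 569 abstaining = 5,070); 3/5 of 5070 = 3042, so 3,042 needed; 2,860 in favor. Not satisfied.

Invalid — vote requirement not satisfied.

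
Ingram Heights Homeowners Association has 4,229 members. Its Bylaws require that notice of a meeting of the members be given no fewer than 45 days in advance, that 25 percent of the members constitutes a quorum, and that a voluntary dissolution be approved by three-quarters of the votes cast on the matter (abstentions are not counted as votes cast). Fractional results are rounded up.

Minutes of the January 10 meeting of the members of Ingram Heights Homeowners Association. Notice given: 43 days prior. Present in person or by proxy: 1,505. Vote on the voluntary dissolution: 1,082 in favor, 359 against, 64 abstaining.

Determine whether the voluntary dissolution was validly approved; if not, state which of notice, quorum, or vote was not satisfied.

Invalid — notice requirement not satisfied.

Notice: 43 days given; 45 required. Not satisfied.
Quorum: 25% of 4,229 = 1,057.25, rounded up to 1,058; 1,505 present. Satisfied.
Vote: requires three-fourths of the votes cast (1,505 − 64 abstaining = 1,441); 3/4 of 1441 = 1080.75, rounded up to 1081, so 1,081 needed; 1,082 in favor. Satisfied.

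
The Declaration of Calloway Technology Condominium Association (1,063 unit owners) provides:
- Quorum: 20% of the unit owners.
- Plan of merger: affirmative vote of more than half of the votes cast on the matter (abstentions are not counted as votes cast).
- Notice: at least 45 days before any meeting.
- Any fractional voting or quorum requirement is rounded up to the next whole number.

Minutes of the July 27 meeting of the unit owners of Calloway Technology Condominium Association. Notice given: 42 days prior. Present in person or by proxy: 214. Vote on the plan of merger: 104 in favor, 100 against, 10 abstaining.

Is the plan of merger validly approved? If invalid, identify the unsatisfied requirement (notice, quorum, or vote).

Invalid — notice requirement not satisfied.

Notice: 42 days given; 45 required. Not satisfied.
Quorum: 20% of 1,063 = 212.60, rounded up to 213; 214 present. Satisfied.
Vote: requires a majority of the votes cast (214 − 10 abstaining = 204); a majority of 204 is 103, so 103 needed; 104 in favor. Satisfied.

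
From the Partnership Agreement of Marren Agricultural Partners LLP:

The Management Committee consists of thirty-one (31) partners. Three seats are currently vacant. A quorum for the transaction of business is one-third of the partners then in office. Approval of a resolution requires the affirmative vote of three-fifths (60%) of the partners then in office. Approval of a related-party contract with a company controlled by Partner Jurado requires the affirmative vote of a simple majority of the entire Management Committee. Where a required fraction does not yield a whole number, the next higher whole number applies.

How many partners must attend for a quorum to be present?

1/3 of 28 = 9.33, rounded up to 10.

10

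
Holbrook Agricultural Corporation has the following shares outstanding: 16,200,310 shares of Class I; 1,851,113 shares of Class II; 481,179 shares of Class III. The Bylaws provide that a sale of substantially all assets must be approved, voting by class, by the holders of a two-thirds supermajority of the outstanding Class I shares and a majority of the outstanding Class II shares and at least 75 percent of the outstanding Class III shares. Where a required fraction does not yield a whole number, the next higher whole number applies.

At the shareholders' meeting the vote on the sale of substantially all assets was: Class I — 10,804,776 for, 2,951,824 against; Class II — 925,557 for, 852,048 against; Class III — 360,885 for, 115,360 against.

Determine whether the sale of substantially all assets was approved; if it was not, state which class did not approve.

Approved — every class gave the required vote.

Class I: 2/3 of 16200310 = 10800206.67, rounded up to 10800207; 10,800,207 required, 10,804,776 in favor — approved.
Class II: a majority of 1851113 is 925557; 925,557 required, 925,557 in favor — approved.
Class III: 3/4 of 481179 = 360884.25, rounded up to 360885; 360,885 required, 360,885 in favor — approved.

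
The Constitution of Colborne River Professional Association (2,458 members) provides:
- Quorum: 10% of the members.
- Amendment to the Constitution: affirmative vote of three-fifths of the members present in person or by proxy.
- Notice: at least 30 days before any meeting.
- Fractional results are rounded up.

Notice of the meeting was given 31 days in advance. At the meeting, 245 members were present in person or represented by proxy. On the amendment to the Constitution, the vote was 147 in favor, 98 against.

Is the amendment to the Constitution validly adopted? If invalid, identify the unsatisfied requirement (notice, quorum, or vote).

Invalid — quorum requirement not satisfied.

Notice: 31 days given; 30 required. Satisfied.
Quorum: 10% of 2,458 = 245.80, rounded up to 246; 245 present. Not satisfied.
Vote: requires three-fifths of those present (245); 3/5 of 245 = 147, so 147 needed; 147 in favor. Satisfied.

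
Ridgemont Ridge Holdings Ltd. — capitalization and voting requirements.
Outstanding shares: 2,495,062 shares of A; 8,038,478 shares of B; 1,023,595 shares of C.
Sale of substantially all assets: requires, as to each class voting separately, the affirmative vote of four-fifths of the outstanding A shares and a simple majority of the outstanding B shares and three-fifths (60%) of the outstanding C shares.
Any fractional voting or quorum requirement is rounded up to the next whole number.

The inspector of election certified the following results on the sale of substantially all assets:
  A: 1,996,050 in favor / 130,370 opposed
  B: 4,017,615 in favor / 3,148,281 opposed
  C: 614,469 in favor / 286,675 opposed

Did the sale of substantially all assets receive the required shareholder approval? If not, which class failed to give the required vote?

A: 4/5 of 2495062 = 1996049.60, rounded up to 1996050; 1,996,050 required, 1,996,050 in favor — approved.
B: a majority of 8038478 is 4019240; 4,019,240 required, 4,017,615 in favor — not approved.
C: 3/5 of 1023595 = 614157; 614,157 required, 614,469 in favor — approved.

Not approved — the B shares did not give the required vote.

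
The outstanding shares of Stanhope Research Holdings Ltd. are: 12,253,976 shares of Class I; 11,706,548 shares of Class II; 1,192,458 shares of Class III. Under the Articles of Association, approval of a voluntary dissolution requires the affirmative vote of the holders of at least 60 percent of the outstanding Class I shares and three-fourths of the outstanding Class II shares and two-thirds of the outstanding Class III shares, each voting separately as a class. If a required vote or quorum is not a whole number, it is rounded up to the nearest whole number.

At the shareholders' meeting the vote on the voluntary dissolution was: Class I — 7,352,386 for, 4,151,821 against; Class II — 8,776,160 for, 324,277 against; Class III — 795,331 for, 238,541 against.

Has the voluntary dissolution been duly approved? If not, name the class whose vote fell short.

Not approved — the Class II shares did not give the required vote.

Class I: 3/5 of 12253976 = 7352385.60, rounded up to 7352386; 7,352,386 required, 7,352,386 in favor — approved.
Class II: 3/4 of 11706548 = 8779911; 8,779,911 required, 8,776,160 in favor — not approved.
Class III: 2/3 of 1192458 = 794972; 794,972 required, 795,331 in favor — approved.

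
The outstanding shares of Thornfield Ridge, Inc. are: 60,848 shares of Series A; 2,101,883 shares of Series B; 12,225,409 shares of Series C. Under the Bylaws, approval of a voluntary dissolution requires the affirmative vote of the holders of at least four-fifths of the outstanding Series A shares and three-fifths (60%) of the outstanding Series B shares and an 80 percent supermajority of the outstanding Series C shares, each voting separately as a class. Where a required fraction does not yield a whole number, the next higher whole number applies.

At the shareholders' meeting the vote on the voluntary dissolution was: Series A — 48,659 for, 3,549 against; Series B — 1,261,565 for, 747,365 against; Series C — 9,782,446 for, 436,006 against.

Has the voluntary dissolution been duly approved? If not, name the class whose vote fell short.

Not approved — the Series A shares did not give the required vote.

Series A: 4/5 of 60848 = 48678.40, rounded up to 48679; 48,679 required, 48,659 in favor — not approved.
Series B: 3/5 of 2101883 = 1261129.80, rounded up to 1261130; 1,261,130 required, 1,261,565 in favor — approved.
Series C: 4/5 of 12225409 = 9780327.20, rounded up to 9780328; 9,780,328 required, 9,782,446 in favor — approved.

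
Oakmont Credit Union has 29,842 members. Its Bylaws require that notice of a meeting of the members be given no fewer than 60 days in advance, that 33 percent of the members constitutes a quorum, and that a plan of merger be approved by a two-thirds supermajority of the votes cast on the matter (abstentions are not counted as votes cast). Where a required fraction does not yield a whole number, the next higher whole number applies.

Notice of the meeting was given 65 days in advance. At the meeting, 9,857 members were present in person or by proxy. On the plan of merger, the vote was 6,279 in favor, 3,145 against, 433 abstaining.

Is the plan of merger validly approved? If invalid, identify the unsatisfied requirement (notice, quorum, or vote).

Notice: 65 days given; 60 required. Satisfied.
Quorum: 33% of 29,842 = 9,847.86, rounded up to 9,848; 9,857 present. Satisfied.
Vote: requires two-thirds of the votes cast (9,857 − 433 abstaining = 9,424); 2/3 of 9424 = 6282.67, rounded up to 6283, so 6,283 needed; 6,279 in favor. Not satisfied.

Invalid — vote requirement not satisfied.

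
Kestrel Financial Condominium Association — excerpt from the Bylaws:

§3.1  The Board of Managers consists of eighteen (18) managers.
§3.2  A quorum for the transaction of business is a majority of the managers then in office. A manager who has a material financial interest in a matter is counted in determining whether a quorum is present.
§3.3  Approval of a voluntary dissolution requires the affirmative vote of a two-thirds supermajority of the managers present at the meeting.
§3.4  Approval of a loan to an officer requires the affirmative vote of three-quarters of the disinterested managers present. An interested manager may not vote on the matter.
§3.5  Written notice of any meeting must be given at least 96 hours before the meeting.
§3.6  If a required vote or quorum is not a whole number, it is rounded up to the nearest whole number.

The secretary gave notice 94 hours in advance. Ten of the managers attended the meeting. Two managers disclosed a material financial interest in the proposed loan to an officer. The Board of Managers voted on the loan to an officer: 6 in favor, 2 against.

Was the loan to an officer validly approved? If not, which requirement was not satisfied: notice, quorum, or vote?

Notice: 94 hours given; 96 required (94 < 96). Not satisfied.
Quorum: 10 present (interested managers count toward quorum); quorum is 10. Satisfied.
Vote: the loan to an officer requires three-fourths of the disinterested managers present (10 − 2 = 8). 3/4 of 8 = 6, so 6 affirmative votes are needed; 6 voted in favor. Satisfied.

Invalid — notice requirement not satisfied.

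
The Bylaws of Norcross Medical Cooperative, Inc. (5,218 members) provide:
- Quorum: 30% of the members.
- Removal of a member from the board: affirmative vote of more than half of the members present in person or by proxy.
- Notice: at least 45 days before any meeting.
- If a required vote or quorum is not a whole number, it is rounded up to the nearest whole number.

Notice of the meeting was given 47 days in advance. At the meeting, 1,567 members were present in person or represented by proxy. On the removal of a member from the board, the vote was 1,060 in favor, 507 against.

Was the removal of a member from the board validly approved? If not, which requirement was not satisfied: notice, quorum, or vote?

Valid — all requirements satisfied.

Notice: 47 days given; 45 required. Satisfied.
Quorum: 30% of 5,218 = 1,565.40, rounded up to 1,566; 1,567 present. Satisfied.
Vote: requires a majority of those present (1,567); a majority of 1567 is 784, so 784 needed; 1,060 in favor. Satisfied.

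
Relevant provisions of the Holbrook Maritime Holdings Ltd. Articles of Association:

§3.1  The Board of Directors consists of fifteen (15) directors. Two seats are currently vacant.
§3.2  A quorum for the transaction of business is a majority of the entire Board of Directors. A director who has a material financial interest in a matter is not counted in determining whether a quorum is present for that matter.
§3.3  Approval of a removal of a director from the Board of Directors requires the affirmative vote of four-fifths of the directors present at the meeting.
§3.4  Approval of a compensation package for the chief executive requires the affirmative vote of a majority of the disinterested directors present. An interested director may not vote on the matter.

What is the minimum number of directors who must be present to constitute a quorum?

8

A majority of 15 is 8.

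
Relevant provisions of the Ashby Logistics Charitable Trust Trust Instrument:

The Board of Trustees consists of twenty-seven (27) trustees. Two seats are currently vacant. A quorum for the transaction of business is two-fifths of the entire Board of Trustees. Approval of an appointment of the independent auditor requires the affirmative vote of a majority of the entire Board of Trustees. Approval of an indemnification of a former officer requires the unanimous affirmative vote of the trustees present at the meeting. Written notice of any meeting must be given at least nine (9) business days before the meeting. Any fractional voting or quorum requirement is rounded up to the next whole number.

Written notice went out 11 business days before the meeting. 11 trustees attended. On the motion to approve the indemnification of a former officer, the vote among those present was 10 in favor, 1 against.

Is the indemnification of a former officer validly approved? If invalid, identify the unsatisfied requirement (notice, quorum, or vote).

Invalid — vote requirement not satisfied.

Notice: 11 business days given; 9 required (11 ≥ 9). Satisfied.
Quorum: 11 present; quorum is 11. Satisfied.
Vote: the indemnification of a former officer requires the unanimous vote of the trustees present (11). Unanimous means all 11, so 11 affirmative votes are needed; 10 voted in favor. Not satisfied.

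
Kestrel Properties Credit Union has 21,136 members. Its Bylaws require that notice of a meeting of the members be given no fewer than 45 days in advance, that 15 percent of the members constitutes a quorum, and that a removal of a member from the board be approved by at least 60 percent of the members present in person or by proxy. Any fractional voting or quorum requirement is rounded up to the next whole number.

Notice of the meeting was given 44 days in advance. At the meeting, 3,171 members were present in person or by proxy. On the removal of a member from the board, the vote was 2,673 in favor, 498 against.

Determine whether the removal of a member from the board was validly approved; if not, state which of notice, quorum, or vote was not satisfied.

Invalid — notice requirement not satisfied.

Notice: 44 days given; 45 required. Not satisfied.
Quorum: 15% of 21,136 = 3,170.40, rounded up to 3,171; 3,171 present. Satisfied.
Vote: requires three-fifths of those present (3,171); 3/5 of 3171 = 1902.60, rounded up to 1903, so 1,903 needed; 2,673 in favor. Satisfied.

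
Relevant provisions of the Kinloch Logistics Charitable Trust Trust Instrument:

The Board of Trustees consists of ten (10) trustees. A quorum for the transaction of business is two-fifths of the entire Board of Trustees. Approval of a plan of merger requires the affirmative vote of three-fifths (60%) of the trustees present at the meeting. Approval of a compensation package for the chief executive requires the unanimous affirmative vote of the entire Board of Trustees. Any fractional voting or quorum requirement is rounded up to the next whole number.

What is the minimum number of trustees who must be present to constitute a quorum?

2/5 of 10 = 4.

4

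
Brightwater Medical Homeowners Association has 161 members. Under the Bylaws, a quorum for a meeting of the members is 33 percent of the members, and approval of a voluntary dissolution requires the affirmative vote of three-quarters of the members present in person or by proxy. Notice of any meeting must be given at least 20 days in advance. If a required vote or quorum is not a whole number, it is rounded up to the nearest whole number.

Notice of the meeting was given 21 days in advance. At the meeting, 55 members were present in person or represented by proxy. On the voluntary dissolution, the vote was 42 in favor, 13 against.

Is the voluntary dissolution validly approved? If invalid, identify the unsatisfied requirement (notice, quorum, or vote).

Valid — all requirements satisfied.

Notice: 21 days given; 20 required. Satisfied.
Quorum: 33% of 161 = 53.13, rounded up to 54; 55 present. Satisfied.
Vote: requires three-fourths of those present (55); 3/4 of 55 = 41.25, rounded up to 42, so 42 needed; 42 in favor. Satisfied.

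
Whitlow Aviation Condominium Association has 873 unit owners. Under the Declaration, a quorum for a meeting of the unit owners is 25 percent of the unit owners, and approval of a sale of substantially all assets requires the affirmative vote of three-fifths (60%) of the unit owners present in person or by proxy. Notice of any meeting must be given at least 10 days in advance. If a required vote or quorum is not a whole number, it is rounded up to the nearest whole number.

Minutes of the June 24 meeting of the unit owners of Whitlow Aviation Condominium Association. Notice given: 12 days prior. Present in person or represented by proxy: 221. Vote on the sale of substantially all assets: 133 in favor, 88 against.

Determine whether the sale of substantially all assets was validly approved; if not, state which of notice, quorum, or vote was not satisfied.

Notice: 12 days given; 10 required. Satisfied.
Quorum: 25% of 873 = 218.25, rounded up to 219; 221 present. Satisfied.
Vote: requires three-fifths of those present (221); 3/5 of 221 = 132.60, rounded up to 133, so 133 needed; 133 in favor. Satisfied.

Valid — all requirements satisfied.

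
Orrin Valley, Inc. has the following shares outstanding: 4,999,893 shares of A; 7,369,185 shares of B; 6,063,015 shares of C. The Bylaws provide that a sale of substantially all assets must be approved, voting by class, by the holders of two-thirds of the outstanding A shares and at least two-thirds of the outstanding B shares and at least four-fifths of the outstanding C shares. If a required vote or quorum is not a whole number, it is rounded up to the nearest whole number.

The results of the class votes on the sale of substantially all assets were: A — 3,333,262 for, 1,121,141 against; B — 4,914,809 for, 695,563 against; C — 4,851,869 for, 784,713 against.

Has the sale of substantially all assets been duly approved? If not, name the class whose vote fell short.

Approved — every class gave the required vote.

A: 2/3 of 4999893 = 3333262; 3,333,262 required, 3,333,262 in favor — approved.
B: 2/3 of 7369185 = 4912790; 4,912,790 required, 4,914,809 in favor — approved.
C: 4/5 of 6063015 = 4850412; 4,850,412 required, 4,851,869 in favor — approved.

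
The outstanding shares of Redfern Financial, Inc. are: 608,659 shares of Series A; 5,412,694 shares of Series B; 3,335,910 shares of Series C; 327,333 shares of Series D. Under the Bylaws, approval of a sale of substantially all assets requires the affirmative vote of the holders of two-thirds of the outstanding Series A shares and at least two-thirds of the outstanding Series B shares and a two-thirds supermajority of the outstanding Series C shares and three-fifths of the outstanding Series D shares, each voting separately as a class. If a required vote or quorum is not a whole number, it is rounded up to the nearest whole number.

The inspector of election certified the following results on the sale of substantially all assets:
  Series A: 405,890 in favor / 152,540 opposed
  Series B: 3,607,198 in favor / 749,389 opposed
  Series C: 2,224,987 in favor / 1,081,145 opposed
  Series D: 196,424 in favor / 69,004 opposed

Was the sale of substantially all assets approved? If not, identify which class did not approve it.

Series A: 2/3 of 608659 = 405772.67, rounded up to 405773; 405,773 required, 405,890 in favor — approved.
Series B: 2/3 of 5412694 = 3608462.67, rounded up to 3608463; 3,608,463 required, 3,607,198 in favor — not approved.
Series C: 2/3 of 3335910 = 2223940; 2,223,940 required, 2,224,987 in favor — approved.
Series D: 3/5 of 327333 = 196399.80, rounded up to 196400; 196,400 required, 196,424 in favor — approved.

Not approved — the Series B shares did not give the required vote.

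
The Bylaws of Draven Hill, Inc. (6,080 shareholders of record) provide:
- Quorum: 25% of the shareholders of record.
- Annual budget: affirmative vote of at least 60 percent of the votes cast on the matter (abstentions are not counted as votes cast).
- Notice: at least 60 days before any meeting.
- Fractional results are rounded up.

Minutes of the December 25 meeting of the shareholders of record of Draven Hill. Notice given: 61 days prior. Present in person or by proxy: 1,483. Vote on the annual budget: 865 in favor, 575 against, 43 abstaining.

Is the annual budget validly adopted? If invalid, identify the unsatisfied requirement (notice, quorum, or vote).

Notice: 61 days given; 60 required. Satisfied.
Quorum: 25% of 6,080 = 1,520; 1,483 present. Not satisfied.
Vote: requires three-fifths of the votes cast (1,483 − 43 abstaining = 1,440); 3/5 of 1440 = 864, so 864 needed; 865 in favor. Satisfied.

Invalid — quorum requirement not satisfied.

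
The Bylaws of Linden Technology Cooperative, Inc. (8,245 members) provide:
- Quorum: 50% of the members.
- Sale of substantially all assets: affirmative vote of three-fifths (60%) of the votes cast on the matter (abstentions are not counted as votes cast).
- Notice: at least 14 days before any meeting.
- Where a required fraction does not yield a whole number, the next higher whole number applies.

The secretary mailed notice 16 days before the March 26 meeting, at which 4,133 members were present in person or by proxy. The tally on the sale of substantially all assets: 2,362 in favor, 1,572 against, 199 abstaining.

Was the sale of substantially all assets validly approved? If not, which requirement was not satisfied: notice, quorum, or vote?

Valid — all requirements satisfied.

Notice: 16 days given; 14 required. Satisfied.
Quorum: 50% of 8,245 = 4,122.50, rounded up to 4,123; 4,133 present. Satisfied.
Vote: requires three-fifths of the votes cast (4,133 − 199 abstaining = 3,934); 3/5 of 3934 = 2360.40, rounded up to 2361, so 2,361 needed; 2,362 in favor. Satisfied.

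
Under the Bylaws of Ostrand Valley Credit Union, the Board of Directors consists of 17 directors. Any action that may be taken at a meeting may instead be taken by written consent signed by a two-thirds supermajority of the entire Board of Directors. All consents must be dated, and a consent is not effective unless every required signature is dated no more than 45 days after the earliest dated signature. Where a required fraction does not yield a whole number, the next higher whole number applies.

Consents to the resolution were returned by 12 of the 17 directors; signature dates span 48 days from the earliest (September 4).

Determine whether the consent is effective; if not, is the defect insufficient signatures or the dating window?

Signatures required: a two-thirds supermajority of 17 — 2/3 of 17 = 11.33, rounded up to 12, so 12 needed; 12 signed. Sufficient.
Dating window: the latest signature is 48 days after the earliest; the limit is 45 days. Outside the window.

Not effective — dating-window requirement not satisfied.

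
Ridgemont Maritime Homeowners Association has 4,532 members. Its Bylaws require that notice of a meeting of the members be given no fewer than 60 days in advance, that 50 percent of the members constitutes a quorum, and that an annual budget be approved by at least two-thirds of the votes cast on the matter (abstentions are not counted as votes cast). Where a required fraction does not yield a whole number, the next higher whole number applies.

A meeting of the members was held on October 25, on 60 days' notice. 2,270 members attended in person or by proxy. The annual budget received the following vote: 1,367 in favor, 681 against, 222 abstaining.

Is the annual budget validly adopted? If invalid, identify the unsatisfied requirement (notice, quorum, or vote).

Valid — all requirements satisfied.

Notice: 60 days given; 60 required. Satisfied.
Quorum: 50% of 4,532 = 2,266; 2,270 present. Satisfied.
Vote: requires two-thirds of the votes cast (2,270 − 222 abstaining = 2,048); 2/3 of 2048 = 1365.33, rounded up to 1366, so 1,366 needed; 1,367 in favor. Satisfied.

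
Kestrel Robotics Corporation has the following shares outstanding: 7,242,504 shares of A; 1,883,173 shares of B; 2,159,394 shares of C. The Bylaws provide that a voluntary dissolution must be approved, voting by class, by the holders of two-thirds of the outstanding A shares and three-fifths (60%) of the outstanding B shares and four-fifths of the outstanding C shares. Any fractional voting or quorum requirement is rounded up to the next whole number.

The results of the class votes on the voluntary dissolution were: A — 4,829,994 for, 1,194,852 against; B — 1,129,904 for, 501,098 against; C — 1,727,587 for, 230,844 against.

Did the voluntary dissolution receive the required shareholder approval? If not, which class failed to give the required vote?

A: 2/3 of 7242504 = 4828336; 4,828,336 required, 4,829,994 in favor — approved.
B: 3/5 of 1883173 = 1129903.80, rounded up to 1129904; 1,129,904 required, 1,129,904 in favor — approved.
C: 4/5 of 2159394 = 1727515.20, rounded up to 1727516; 1,727,516 required, 1,727,587 in favor — approved.

Approved — every class gave the required vote.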